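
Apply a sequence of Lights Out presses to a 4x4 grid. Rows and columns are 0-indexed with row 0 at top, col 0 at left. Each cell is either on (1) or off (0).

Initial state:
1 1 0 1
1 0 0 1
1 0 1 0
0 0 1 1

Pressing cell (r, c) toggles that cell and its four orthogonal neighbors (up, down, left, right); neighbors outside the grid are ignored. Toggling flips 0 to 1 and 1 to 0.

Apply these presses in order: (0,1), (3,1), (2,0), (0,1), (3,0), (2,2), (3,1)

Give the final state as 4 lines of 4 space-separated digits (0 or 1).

Answer: 1 1 0 1
0 0 1 1
1 0 0 1
0 1 0 1

Derivation:
After press 1 at (0,1):
0 0 1 1
1 1 0 1
1 0 1 0
0 0 1 1

After press 2 at (3,1):
0 0 1 1
1 1 0 1
1 1 1 0
1 1 0 1

After press 3 at (2,0):
0 0 1 1
0 1 0 1
0 0 1 0
0 1 0 1

After press 4 at (0,1):
1 1 0 1
0 0 0 1
0 0 1 0
0 1 0 1

After press 5 at (3,0):
1 1 0 1
0 0 0 1
1 0 1 0
1 0 0 1

After press 6 at (2,2):
1 1 0 1
0 0 1 1
1 1 0 1
1 0 1 1

After press 7 at (3,1):
1 1 0 1
0 0 1 1
1 0 0 1
0 1 0 1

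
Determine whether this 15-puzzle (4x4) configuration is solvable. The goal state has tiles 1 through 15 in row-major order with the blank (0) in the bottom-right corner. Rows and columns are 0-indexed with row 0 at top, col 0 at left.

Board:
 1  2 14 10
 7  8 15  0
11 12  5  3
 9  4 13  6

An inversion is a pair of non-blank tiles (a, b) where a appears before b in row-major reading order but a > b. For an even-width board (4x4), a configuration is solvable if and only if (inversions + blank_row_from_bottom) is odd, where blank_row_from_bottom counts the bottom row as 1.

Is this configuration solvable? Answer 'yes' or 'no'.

Inversions: 49
Blank is in row 1 (0-indexed from top), which is row 3 counting from the bottom (bottom = 1).
49 + 3 = 52, which is even, so the puzzle is not solvable.

Answer: no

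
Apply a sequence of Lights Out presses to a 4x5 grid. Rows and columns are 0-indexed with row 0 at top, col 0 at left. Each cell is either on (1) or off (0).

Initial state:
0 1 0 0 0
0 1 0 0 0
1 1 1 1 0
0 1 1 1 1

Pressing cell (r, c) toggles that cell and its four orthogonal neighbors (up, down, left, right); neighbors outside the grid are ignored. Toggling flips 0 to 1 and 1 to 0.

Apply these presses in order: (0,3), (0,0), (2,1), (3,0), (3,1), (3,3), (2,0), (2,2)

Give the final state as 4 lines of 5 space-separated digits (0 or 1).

Answer: 1 0 1 1 1
0 0 1 1 0
0 1 1 1 0
1 0 0 0 0

Derivation:
After press 1 at (0,3):
0 1 1 1 1
0 1 0 1 0
1 1 1 1 0
0 1 1 1 1

After press 2 at (0,0):
1 0 1 1 1
1 1 0 1 0
1 1 1 1 0
0 1 1 1 1

After press 3 at (2,1):
1 0 1 1 1
1 0 0 1 0
0 0 0 1 0
0 0 1 1 1

After press 4 at (3,0):
1 0 1 1 1
1 0 0 1 0
1 0 0 1 0
1 1 1 1 1

After press 5 at (3,1):
1 0 1 1 1
1 0 0 1 0
1 1 0 1 0
0 0 0 1 1

After press 6 at (3,3):
1 0 1 1 1
1 0 0 1 0
1 1 0 0 0
0 0 1 0 0

After press 7 at (2,0):
1 0 1 1 1
0 0 0 1 0
0 0 0 0 0
1 0 1 0 0

After press 8 at (2,2):
1 0 1 1 1
0 0 1 1 0
0 1 1 1 0
1 0 0 0 0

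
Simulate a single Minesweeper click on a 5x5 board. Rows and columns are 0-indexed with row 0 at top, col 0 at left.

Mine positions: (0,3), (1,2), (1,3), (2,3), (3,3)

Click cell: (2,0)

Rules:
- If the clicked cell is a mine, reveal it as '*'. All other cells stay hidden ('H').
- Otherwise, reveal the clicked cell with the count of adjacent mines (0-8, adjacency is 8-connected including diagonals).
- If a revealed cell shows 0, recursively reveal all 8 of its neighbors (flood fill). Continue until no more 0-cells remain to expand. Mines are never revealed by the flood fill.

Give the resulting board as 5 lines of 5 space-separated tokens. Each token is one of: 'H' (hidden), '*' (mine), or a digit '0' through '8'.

0 1 H H H
0 1 H H H
0 1 4 H H
0 0 2 H H
0 0 1 H H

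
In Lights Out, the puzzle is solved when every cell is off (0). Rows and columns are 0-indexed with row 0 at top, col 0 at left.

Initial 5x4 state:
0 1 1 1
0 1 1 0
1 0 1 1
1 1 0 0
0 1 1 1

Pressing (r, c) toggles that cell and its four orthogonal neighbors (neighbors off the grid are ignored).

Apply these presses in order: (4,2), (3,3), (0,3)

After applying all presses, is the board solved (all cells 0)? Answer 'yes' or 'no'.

After press 1 at (4,2):
0 1 1 1
0 1 1 0
1 0 1 1
1 1 1 0
0 0 0 0

After press 2 at (3,3):
0 1 1 1
0 1 1 0
1 0 1 0
1 1 0 1
0 0 0 1

After press 3 at (0,3):
0 1 0 0
0 1 1 1
1 0 1 0
1 1 0 1
0 0 0 1

Lights still on: 10

Answer: no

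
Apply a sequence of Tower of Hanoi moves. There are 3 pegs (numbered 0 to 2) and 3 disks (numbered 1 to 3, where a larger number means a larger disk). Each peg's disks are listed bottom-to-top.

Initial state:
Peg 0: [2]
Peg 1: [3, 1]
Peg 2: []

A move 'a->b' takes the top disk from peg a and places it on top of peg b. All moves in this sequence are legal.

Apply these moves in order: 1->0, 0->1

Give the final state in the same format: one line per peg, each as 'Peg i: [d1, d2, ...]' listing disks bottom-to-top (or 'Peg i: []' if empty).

After move 1 (1->0):
Peg 0: [2, 1]
Peg 1: [3]
Peg 2: []

After move 2 (0->1):
Peg 0: [2]
Peg 1: [3, 1]
Peg 2: []

Answer: Peg 0: [2]
Peg 1: [3, 1]
Peg 2: []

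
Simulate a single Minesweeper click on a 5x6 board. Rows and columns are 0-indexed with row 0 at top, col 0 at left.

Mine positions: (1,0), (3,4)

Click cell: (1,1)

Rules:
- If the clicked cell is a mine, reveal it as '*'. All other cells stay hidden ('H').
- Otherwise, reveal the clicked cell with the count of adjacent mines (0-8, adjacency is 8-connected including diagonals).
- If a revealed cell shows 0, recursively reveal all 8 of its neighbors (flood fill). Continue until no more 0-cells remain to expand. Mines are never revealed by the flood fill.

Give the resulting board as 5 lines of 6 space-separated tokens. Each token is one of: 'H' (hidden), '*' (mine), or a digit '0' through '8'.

H H H H H H
H 1 H H H H
H H H H H H
H H H H H H
H H H H H H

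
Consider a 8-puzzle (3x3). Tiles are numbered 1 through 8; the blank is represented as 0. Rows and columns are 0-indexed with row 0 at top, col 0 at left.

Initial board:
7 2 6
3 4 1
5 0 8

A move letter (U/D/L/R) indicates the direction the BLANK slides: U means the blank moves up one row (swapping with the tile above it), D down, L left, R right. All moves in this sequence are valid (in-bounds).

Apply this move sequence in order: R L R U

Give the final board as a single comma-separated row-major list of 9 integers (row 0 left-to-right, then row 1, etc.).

Answer: 7, 2, 6, 3, 4, 0, 5, 8, 1

Derivation:
After move 1 (R):
7 2 6
3 4 1
5 8 0

After move 2 (L):
7 2 6
3 4 1
5 0 8

After move 3 (R):
7 2 6
3 4 1
5 8 0

After move 4 (U):
7 2 6
3 4 0
5 8 1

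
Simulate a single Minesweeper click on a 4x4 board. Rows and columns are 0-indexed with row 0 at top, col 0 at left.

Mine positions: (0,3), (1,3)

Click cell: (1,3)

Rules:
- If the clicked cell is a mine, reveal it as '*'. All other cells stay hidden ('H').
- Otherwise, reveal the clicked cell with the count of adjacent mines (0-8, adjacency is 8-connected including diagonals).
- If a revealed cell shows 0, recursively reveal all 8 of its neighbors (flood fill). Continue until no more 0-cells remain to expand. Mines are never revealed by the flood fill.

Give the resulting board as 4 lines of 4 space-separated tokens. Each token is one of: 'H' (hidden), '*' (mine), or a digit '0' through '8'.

H H H H
H H H *
H H H H
H H H H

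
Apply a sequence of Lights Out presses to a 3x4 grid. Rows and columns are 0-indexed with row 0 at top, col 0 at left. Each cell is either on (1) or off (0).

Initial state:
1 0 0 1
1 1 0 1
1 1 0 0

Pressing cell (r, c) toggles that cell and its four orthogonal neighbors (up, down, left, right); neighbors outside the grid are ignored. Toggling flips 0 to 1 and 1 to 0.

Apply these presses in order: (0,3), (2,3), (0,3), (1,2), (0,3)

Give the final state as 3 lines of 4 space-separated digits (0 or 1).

Answer: 1 0 0 0
1 0 1 0
1 1 0 1

Derivation:
After press 1 at (0,3):
1 0 1 0
1 1 0 0
1 1 0 0

After press 2 at (2,3):
1 0 1 0
1 1 0 1
1 1 1 1

After press 3 at (0,3):
1 0 0 1
1 1 0 0
1 1 1 1

After press 4 at (1,2):
1 0 1 1
1 0 1 1
1 1 0 1

After press 5 at (0,3):
1 0 0 0
1 0 1 0
1 1 0 1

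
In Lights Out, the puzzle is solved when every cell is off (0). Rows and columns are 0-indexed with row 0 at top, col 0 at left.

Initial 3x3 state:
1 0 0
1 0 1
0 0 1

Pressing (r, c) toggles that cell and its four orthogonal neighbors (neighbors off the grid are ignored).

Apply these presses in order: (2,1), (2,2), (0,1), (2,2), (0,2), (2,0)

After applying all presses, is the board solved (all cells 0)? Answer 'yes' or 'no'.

Answer: yes

Derivation:
After press 1 at (2,1):
1 0 0
1 1 1
1 1 0

After press 2 at (2,2):
1 0 0
1 1 0
1 0 1

After press 3 at (0,1):
0 1 1
1 0 0
1 0 1

After press 4 at (2,2):
0 1 1
1 0 1
1 1 0

After press 5 at (0,2):
0 0 0
1 0 0
1 1 0

After press 6 at (2,0):
0 0 0
0 0 0
0 0 0

Lights still on: 0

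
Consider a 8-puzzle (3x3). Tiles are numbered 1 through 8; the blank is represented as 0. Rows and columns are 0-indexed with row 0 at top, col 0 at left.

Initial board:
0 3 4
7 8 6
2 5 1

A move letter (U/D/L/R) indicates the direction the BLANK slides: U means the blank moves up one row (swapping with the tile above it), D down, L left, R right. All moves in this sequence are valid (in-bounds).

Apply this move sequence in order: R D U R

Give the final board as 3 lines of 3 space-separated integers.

After move 1 (R):
3 0 4
7 8 6
2 5 1

After move 2 (D):
3 8 4
7 0 6
2 5 1

After move 3 (U):
3 0 4
7 8 6
2 5 1

After move 4 (R):
3 4 0
7 8 6
2 5 1

Answer: 3 4 0
7 8 6
2 5 1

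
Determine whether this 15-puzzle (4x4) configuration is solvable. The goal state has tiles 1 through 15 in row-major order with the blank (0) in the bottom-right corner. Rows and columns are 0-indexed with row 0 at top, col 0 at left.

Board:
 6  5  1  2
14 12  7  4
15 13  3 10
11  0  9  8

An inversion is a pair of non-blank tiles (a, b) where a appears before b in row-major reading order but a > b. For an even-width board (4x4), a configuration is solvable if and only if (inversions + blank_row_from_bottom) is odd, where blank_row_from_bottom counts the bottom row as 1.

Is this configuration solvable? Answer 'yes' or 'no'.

Answer: yes

Derivation:
Inversions: 44
Blank is in row 3 (0-indexed from top), which is row 1 counting from the bottom (bottom = 1).
44 + 1 = 45, which is odd, so the puzzle is solvable.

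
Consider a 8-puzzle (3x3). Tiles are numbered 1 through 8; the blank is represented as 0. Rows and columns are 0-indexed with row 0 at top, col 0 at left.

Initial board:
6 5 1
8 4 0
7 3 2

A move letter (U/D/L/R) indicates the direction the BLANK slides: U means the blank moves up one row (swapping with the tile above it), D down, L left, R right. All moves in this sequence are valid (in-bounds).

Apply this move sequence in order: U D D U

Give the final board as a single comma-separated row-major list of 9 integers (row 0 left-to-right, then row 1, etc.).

Answer: 6, 5, 1, 8, 4, 0, 7, 3, 2

Derivation:
After move 1 (U):
6 5 0
8 4 1
7 3 2

After move 2 (D):
6 5 1
8 4 0
7 3 2

After move 3 (D):
6 5 1
8 4 2
7 3 0

After move 4 (U):
6 5 1
8 4 0
7 3 2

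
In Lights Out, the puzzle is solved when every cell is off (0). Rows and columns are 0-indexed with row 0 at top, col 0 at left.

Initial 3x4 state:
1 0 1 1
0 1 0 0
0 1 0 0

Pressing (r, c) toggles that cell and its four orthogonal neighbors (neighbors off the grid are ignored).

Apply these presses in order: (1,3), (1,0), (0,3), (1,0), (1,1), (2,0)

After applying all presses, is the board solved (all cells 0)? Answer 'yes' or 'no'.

After press 1 at (1,3):
1 0 1 0
0 1 1 1
0 1 0 1

After press 2 at (1,0):
0 0 1 0
1 0 1 1
1 1 0 1

After press 3 at (0,3):
0 0 0 1
1 0 1 0
1 1 0 1

After press 4 at (1,0):
1 0 0 1
0 1 1 0
0 1 0 1

After press 5 at (1,1):
1 1 0 1
1 0 0 0
0 0 0 1

After press 6 at (2,0):
1 1 0 1
0 0 0 0
1 1 0 1

Lights still on: 6

Answer: no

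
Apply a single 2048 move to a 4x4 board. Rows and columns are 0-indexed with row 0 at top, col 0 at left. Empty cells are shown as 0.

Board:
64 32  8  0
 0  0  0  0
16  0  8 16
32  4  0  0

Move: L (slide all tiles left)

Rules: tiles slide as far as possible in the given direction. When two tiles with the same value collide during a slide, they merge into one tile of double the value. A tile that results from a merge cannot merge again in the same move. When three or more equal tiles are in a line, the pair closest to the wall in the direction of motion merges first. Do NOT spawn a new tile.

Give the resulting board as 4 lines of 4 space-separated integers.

Slide left:
row 0: [64, 32, 8, 0] -> [64, 32, 8, 0]
row 1: [0, 0, 0, 0] -> [0, 0, 0, 0]
row 2: [16, 0, 8, 16] -> [16, 8, 16, 0]
row 3: [32, 4, 0, 0] -> [32, 4, 0, 0]

Answer: 64 32  8  0
 0  0  0  0
16  8 16  0
32  4  0  0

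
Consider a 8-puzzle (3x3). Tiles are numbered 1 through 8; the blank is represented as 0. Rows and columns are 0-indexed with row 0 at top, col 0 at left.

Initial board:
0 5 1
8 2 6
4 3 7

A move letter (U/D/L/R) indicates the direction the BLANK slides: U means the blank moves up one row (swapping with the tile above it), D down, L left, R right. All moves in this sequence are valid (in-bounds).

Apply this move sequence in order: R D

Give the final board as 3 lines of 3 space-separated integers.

After move 1 (R):
5 0 1
8 2 6
4 3 7

After move 2 (D):
5 2 1
8 0 6
4 3 7

Answer: 5 2 1
8 0 6
4 3 7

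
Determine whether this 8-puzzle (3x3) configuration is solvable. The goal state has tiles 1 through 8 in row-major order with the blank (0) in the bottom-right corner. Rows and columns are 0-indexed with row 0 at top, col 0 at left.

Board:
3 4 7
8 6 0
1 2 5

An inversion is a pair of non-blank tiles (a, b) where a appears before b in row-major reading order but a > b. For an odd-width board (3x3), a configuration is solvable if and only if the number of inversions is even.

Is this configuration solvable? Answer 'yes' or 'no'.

Answer: no

Derivation:
Inversions (pairs i<j in row-major order where tile[i] > tile[j] > 0): 15
15 is odd, so the puzzle is not solvable.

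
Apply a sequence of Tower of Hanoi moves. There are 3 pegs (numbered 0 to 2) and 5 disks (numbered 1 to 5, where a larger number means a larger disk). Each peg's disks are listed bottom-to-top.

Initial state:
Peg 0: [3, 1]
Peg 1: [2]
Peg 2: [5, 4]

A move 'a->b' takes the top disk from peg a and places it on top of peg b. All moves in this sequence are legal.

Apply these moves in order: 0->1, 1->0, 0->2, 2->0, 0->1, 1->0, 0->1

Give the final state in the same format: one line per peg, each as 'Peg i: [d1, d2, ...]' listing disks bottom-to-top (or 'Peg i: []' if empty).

Answer: Peg 0: [3]
Peg 1: [2, 1]
Peg 2: [5, 4]

Derivation:
After move 1 (0->1):
Peg 0: [3]
Peg 1: [2, 1]
Peg 2: [5, 4]

After move 2 (1->0):
Peg 0: [3, 1]
Peg 1: [2]
Peg 2: [5, 4]

After move 3 (0->2):
Peg 0: [3]
Peg 1: [2]
Peg 2: [5, 4, 1]

After move 4 (2->0):
Peg 0: [3, 1]
Peg 1: [2]
Peg 2: [5, 4]

After move 5 (0->1):
Peg 0: [3]
Peg 1: [2, 1]
Peg 2: [5, 4]

After move 6 (1->0):
Peg 0: [3, 1]
Peg 1: [2]
Peg 2: [5, 4]

After move 7 (0->1):
Peg 0: [3]
Peg 1: [2, 1]
Peg 2: [5, 4]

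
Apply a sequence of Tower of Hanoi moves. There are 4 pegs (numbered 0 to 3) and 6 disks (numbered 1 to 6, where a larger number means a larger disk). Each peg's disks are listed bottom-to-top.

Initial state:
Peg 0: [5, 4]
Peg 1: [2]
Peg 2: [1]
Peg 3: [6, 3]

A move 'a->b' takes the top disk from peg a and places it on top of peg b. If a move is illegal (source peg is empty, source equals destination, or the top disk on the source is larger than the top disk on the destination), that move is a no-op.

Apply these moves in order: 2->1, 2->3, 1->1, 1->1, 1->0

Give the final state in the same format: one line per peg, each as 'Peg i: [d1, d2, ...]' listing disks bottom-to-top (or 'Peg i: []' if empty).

Answer: Peg 0: [5, 4, 1]
Peg 1: [2]
Peg 2: []
Peg 3: [6, 3]

Derivation:
After move 1 (2->1):
Peg 0: [5, 4]
Peg 1: [2, 1]
Peg 2: []
Peg 3: [6, 3]

After move 2 (2->3):
Peg 0: [5, 4]
Peg 1: [2, 1]
Peg 2: []
Peg 3: [6, 3]

After move 3 (1->1):
Peg 0: [5, 4]
Peg 1: [2, 1]
Peg 2: []
Peg 3: [6, 3]

After move 4 (1->1):
Peg 0: [5, 4]
Peg 1: [2, 1]
Peg 2: []
Peg 3: [6, 3]

After move 5 (1->0):
Peg 0: [5, 4, 1]
Peg 1: [2]
Peg 2: []
Peg 3: [6, 3]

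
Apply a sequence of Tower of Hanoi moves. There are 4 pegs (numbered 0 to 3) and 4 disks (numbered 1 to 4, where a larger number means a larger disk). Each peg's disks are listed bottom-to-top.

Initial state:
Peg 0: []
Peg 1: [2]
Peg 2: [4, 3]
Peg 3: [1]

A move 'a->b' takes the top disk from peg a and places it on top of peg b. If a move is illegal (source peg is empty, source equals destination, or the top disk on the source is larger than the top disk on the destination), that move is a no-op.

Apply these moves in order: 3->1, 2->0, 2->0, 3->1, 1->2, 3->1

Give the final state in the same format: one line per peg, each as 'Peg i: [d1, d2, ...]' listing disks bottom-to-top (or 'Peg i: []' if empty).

Answer: Peg 0: [3]
Peg 1: [2]
Peg 2: [4, 1]
Peg 3: []

Derivation:
After move 1 (3->1):
Peg 0: []
Peg 1: [2, 1]
Peg 2: [4, 3]
Peg 3: []

After move 2 (2->0):
Peg 0: [3]
Peg 1: [2, 1]
Peg 2: [4]
Peg 3: []

After move 3 (2->0):
Peg 0: [3]
Peg 1: [2, 1]
Peg 2: [4]
Peg 3: []

After move 4 (3->1):
Peg 0: [3]
Peg 1: [2, 1]
Peg 2: [4]
Peg 3: []

After move 5 (1->2):
Peg 0: [3]
Peg 1: [2]
Peg 2: [4, 1]
Peg 3: []

After move 6 (3->1):
Peg 0: [3]
Peg 1: [2]
Peg 2: [4, 1]
Peg 3: []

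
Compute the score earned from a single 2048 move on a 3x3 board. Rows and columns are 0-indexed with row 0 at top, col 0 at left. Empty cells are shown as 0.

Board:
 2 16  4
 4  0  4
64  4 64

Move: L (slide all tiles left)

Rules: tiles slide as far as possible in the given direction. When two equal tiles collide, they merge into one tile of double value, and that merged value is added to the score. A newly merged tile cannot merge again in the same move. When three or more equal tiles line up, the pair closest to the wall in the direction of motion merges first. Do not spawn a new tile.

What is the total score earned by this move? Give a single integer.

Answer: 8

Derivation:
Slide left:
row 0: [2, 16, 4] -> [2, 16, 4]  score +0 (running 0)
row 1: [4, 0, 4] -> [8, 0, 0]  score +8 (running 8)
row 2: [64, 4, 64] -> [64, 4, 64]  score +0 (running 8)
Board after move:
 2 16  4
 8  0  0
64  4 64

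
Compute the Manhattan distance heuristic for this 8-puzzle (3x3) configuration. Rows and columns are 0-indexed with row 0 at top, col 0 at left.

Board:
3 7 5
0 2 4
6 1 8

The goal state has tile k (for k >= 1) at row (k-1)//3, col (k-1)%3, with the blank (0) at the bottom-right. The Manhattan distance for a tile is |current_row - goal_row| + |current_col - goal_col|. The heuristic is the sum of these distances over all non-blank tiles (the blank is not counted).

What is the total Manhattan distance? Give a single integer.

Tile 3: (0,0)->(0,2) = 2
Tile 7: (0,1)->(2,0) = 3
Tile 5: (0,2)->(1,1) = 2
Tile 2: (1,1)->(0,1) = 1
Tile 4: (1,2)->(1,0) = 2
Tile 6: (2,0)->(1,2) = 3
Tile 1: (2,1)->(0,0) = 3
Tile 8: (2,2)->(2,1) = 1
Sum: 2 + 3 + 2 + 1 + 2 + 3 + 3 + 1 = 17

Answer: 17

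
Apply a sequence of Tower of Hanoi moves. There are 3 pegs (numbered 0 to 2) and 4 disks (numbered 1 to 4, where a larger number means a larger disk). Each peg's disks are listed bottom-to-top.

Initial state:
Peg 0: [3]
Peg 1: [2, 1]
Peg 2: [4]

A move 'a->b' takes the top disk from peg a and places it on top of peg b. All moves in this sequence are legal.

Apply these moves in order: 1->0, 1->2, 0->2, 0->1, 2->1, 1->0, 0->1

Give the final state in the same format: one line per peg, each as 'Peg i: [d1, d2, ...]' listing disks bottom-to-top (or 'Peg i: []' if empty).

After move 1 (1->0):
Peg 0: [3, 1]
Peg 1: [2]
Peg 2: [4]

After move 2 (1->2):
Peg 0: [3, 1]
Peg 1: []
Peg 2: [4, 2]

After move 3 (0->2):
Peg 0: [3]
Peg 1: []
Peg 2: [4, 2, 1]

After move 4 (0->1):
Peg 0: []
Peg 1: [3]
Peg 2: [4, 2, 1]

After move 5 (2->1):
Peg 0: []
Peg 1: [3, 1]
Peg 2: [4, 2]

After move 6 (1->0):
Peg 0: [1]
Peg 1: [3]
Peg 2: [4, 2]

After move 7 (0->1):
Peg 0: []
Peg 1: [3, 1]
Peg 2: [4, 2]

Answer: Peg 0: []
Peg 1: [3, 1]
Peg 2: [4, 2]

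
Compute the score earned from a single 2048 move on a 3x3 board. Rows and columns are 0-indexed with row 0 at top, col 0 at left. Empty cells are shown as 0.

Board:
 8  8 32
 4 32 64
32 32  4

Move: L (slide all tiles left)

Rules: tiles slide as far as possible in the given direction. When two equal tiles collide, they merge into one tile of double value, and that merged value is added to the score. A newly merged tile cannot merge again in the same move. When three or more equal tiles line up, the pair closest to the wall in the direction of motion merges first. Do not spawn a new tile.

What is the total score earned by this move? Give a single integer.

Answer: 80

Derivation:
Slide left:
row 0: [8, 8, 32] -> [16, 32, 0]  score +16 (running 16)
row 1: [4, 32, 64] -> [4, 32, 64]  score +0 (running 16)
row 2: [32, 32, 4] -> [64, 4, 0]  score +64 (running 80)
Board after move:
16 32  0
 4 32 64
64  4  0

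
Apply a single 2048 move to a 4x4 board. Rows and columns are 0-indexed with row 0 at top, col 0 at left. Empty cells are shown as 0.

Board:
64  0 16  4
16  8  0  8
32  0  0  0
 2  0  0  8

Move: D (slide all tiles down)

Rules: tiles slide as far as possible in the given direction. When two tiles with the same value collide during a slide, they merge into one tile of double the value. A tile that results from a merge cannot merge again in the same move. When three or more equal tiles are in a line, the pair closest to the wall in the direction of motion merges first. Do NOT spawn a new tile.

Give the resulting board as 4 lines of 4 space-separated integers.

Answer: 64  0  0  0
16  0  0  0
32  0  0  4
 2  8 16 16

Derivation:
Slide down:
col 0: [64, 16, 32, 2] -> [64, 16, 32, 2]
col 1: [0, 8, 0, 0] -> [0, 0, 0, 8]
col 2: [16, 0, 0, 0] -> [0, 0, 0, 16]
col 3: [4, 8, 0, 8] -> [0, 0, 4, 16]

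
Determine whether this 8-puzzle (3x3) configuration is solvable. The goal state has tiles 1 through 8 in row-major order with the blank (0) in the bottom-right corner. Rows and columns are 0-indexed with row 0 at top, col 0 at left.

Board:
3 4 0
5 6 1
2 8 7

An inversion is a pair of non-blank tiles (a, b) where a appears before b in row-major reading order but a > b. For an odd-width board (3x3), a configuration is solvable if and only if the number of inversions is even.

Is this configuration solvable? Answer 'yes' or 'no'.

Inversions (pairs i<j in row-major order where tile[i] > tile[j] > 0): 9
9 is odd, so the puzzle is not solvable.

Answer: no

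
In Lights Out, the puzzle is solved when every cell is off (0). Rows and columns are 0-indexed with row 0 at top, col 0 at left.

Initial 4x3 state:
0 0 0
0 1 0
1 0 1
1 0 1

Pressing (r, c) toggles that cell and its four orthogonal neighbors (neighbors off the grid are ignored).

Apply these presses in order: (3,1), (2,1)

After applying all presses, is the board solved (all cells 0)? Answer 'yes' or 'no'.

Answer: yes

Derivation:
After press 1 at (3,1):
0 0 0
0 1 0
1 1 1
0 1 0

After press 2 at (2,1):
0 0 0
0 0 0
0 0 0
0 0 0

Lights still on: 0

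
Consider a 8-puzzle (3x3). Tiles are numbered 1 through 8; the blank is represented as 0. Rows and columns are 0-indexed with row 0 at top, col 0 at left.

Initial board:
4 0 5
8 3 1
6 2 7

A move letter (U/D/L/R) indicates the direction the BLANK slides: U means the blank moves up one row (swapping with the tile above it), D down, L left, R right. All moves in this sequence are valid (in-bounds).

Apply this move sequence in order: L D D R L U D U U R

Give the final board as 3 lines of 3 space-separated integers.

Answer: 4 0 5
8 3 1
6 2 7

Derivation:
After move 1 (L):
0 4 5
8 3 1
6 2 7

After move 2 (D):
8 4 5
0 3 1
6 2 7

After move 3 (D):
8 4 5
6 3 1
0 2 7

After move 4 (R):
8 4 5
6 3 1
2 0 7

After move 5 (L):
8 4 5
6 3 1
0 2 7

After move 6 (U):
8 4 5
0 3 1
6 2 7

After move 7 (D):
8 4 5
6 3 1
0 2 7

After move 8 (U):
8 4 5
0 3 1
6 2 7

After move 9 (U):
0 4 5
8 3 1
6 2 7

After move 10 (R):
4 0 5
8 3 1
6 2 7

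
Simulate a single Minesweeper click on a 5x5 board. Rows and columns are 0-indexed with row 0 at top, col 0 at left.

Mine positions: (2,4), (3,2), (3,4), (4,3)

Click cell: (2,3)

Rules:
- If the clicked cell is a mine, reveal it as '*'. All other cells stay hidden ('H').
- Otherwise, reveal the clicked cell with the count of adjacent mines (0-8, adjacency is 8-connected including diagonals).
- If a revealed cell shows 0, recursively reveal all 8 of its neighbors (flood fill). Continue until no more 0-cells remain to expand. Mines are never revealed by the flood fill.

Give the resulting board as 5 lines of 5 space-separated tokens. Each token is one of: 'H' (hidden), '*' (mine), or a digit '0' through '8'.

H H H H H
H H H H H
H H H 3 H
H H H H H
H H H H H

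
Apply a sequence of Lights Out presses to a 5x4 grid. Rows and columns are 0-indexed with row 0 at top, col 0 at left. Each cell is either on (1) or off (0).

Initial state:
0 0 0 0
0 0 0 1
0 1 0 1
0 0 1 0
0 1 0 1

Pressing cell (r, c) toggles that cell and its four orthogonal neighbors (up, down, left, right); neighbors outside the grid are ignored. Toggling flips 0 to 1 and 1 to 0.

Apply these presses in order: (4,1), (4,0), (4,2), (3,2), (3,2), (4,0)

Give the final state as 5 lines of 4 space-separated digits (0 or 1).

After press 1 at (4,1):
0 0 0 0
0 0 0 1
0 1 0 1
0 1 1 0
1 0 1 1

After press 2 at (4,0):
0 0 0 0
0 0 0 1
0 1 0 1
1 1 1 0
0 1 1 1

After press 3 at (4,2):
0 0 0 0
0 0 0 1
0 1 0 1
1 1 0 0
0 0 0 0

After press 4 at (3,2):
0 0 0 0
0 0 0 1
0 1 1 1
1 0 1 1
0 0 1 0

After press 5 at (3,2):
0 0 0 0
0 0 0 1
0 1 0 1
1 1 0 0
0 0 0 0

After press 6 at (4,0):
0 0 0 0
0 0 0 1
0 1 0 1
0 1 0 0
1 1 0 0

Answer: 0 0 0 0
0 0 0 1
0 1 0 1
0 1 0 0
1 1 0 0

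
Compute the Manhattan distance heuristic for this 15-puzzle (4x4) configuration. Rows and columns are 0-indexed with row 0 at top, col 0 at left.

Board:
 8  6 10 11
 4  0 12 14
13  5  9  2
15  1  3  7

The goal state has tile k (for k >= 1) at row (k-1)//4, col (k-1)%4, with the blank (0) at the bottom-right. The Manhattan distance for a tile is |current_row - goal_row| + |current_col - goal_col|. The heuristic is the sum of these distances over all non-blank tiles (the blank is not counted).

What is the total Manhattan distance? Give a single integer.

Tile 8: at (0,0), goal (1,3), distance |0-1|+|0-3| = 4
Tile 6: at (0,1), goal (1,1), distance |0-1|+|1-1| = 1
Tile 10: at (0,2), goal (2,1), distance |0-2|+|2-1| = 3
Tile 11: at (0,3), goal (2,2), distance |0-2|+|3-2| = 3
Tile 4: at (1,0), goal (0,3), distance |1-0|+|0-3| = 4
Tile 12: at (1,2), goal (2,3), distance |1-2|+|2-3| = 2
Tile 14: at (1,3), goal (3,1), distance |1-3|+|3-1| = 4
Tile 13: at (2,0), goal (3,0), distance |2-3|+|0-0| = 1
Tile 5: at (2,1), goal (1,0), distance |2-1|+|1-0| = 2
Tile 9: at (2,2), goal (2,0), distance |2-2|+|2-0| = 2
Tile 2: at (2,3), goal (0,1), distance |2-0|+|3-1| = 4
Tile 15: at (3,0), goal (3,2), distance |3-3|+|0-2| = 2
Tile 1: at (3,1), goal (0,0), distance |3-0|+|1-0| = 4
Tile 3: at (3,2), goal (0,2), distance |3-0|+|2-2| = 3
Tile 7: at (3,3), goal (1,2), distance |3-1|+|3-2| = 3
Sum: 4 + 1 + 3 + 3 + 4 + 2 + 4 + 1 + 2 + 2 + 4 + 2 + 4 + 3 + 3 = 42

Answer: 42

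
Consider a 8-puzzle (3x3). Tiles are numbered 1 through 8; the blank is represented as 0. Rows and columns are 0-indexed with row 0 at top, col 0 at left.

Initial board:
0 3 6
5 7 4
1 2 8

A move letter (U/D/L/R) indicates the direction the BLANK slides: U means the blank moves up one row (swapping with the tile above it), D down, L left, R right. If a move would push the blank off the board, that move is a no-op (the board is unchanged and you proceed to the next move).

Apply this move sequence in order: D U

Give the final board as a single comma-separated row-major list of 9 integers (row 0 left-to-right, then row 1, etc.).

After move 1 (D):
5 3 6
0 7 4
1 2 8

After move 2 (U):
0 3 6
5 7 4
1 2 8

Answer: 0, 3, 6, 5, 7, 4, 1, 2, 8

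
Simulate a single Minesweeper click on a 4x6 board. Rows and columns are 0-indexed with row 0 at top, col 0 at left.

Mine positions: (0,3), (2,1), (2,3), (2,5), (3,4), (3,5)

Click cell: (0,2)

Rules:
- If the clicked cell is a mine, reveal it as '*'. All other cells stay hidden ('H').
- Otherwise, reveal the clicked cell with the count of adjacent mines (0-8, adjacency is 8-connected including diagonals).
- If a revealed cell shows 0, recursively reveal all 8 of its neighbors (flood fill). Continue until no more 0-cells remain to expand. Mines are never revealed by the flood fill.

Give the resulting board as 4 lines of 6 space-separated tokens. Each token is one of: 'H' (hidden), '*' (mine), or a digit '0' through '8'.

H H 1 H H H
H H H H H H
H H H H H H
H H H H H H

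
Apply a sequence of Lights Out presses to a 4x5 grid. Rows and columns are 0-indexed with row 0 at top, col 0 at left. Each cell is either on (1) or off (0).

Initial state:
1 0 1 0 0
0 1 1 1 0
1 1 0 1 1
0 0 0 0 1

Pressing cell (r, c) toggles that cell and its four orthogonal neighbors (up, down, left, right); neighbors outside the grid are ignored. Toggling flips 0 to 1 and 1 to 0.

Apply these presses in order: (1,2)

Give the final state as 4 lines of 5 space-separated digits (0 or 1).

Answer: 1 0 0 0 0
0 0 0 0 0
1 1 1 1 1
0 0 0 0 1

Derivation:
After press 1 at (1,2):
1 0 0 0 0
0 0 0 0 0
1 1 1 1 1
0 0 0 0 1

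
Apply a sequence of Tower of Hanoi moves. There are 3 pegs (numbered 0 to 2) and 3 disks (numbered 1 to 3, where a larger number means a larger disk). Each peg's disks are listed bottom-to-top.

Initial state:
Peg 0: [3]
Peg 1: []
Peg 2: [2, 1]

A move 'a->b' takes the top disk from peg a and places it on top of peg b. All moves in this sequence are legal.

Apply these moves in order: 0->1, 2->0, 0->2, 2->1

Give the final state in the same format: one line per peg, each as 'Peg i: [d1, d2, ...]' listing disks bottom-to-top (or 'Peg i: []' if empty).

Answer: Peg 0: []
Peg 1: [3, 1]
Peg 2: [2]

Derivation:
After move 1 (0->1):
Peg 0: []
Peg 1: [3]
Peg 2: [2, 1]

After move 2 (2->0):
Peg 0: [1]
Peg 1: [3]
Peg 2: [2]

After move 3 (0->2):
Peg 0: []
Peg 1: [3]
Peg 2: [2, 1]

After move 4 (2->1):
Peg 0: []
Peg 1: [3, 1]
Peg 2: [2]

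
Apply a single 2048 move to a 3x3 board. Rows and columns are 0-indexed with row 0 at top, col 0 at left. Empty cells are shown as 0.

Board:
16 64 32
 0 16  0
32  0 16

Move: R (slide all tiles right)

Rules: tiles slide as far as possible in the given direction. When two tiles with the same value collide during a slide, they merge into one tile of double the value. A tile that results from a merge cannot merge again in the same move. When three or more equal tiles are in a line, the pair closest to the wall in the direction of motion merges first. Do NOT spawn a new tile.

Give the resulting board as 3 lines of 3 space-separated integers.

Slide right:
row 0: [16, 64, 32] -> [16, 64, 32]
row 1: [0, 16, 0] -> [0, 0, 16]
row 2: [32, 0, 16] -> [0, 32, 16]

Answer: 16 64 32
 0  0 16
 0 32 16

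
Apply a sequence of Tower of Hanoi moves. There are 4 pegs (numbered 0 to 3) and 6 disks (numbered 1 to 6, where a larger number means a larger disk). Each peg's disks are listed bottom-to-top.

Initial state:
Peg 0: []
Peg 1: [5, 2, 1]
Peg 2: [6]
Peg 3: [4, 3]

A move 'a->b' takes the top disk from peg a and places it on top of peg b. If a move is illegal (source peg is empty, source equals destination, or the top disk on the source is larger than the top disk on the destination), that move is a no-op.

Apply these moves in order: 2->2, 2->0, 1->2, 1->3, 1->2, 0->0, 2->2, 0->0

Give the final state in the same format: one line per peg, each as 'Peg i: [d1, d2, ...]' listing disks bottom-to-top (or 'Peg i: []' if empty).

Answer: Peg 0: [6]
Peg 1: [5]
Peg 2: [1]
Peg 3: [4, 3, 2]

Derivation:
After move 1 (2->2):
Peg 0: []
Peg 1: [5, 2, 1]
Peg 2: [6]
Peg 3: [4, 3]

After move 2 (2->0):
Peg 0: [6]
Peg 1: [5, 2, 1]
Peg 2: []
Peg 3: [4, 3]

After move 3 (1->2):
Peg 0: [6]
Peg 1: [5, 2]
Peg 2: [1]
Peg 3: [4, 3]

After move 4 (1->3):
Peg 0: [6]
Peg 1: [5]
Peg 2: [1]
Peg 3: [4, 3, 2]

After move 5 (1->2):
Peg 0: [6]
Peg 1: [5]
Peg 2: [1]
Peg 3: [4, 3, 2]

After move 6 (0->0):
Peg 0: [6]
Peg 1: [5]
Peg 2: [1]
Peg 3: [4, 3, 2]

After move 7 (2->2):
Peg 0: [6]
Peg 1: [5]
Peg 2: [1]
Peg 3: [4, 3, 2]

After move 8 (0->0):
Peg 0: [6]
Peg 1: [5]
Peg 2: [1]
Peg 3: [4, 3, 2]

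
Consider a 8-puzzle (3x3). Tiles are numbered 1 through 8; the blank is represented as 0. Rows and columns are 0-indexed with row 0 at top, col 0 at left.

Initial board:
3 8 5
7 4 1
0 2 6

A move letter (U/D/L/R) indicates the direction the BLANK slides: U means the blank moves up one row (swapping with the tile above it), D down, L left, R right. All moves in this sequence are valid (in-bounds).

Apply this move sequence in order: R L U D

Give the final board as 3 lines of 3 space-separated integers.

After move 1 (R):
3 8 5
7 4 1
2 0 6

After move 2 (L):
3 8 5
7 4 1
0 2 6

After move 3 (U):
3 8 5
0 4 1
7 2 6

After move 4 (D):
3 8 5
7 4 1
0 2 6

Answer: 3 8 5
7 4 1
0 2 6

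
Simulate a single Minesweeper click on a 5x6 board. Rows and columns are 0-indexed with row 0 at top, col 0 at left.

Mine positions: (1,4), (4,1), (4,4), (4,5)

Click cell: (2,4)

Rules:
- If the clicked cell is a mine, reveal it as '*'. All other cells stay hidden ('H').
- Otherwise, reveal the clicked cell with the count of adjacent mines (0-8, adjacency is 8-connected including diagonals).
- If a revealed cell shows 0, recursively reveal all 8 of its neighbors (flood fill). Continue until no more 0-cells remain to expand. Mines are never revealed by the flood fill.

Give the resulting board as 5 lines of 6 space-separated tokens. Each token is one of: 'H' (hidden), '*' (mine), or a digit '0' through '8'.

H H H H H H
H H H H H H
H H H H 1 H
H H H H H H
H H H H H H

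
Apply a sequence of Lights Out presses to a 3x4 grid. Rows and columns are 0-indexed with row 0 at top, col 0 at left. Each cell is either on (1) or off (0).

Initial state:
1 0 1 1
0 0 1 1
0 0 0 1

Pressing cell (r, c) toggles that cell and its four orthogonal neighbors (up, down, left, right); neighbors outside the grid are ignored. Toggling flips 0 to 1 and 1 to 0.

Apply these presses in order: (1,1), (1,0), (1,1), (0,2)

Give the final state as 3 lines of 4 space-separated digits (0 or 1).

Answer: 0 1 0 0
1 1 0 1
1 0 0 1

Derivation:
After press 1 at (1,1):
1 1 1 1
1 1 0 1
0 1 0 1

After press 2 at (1,0):
0 1 1 1
0 0 0 1
1 1 0 1

After press 3 at (1,1):
0 0 1 1
1 1 1 1
1 0 0 1

After press 4 at (0,2):
0 1 0 0
1 1 0 1
1 0 0 1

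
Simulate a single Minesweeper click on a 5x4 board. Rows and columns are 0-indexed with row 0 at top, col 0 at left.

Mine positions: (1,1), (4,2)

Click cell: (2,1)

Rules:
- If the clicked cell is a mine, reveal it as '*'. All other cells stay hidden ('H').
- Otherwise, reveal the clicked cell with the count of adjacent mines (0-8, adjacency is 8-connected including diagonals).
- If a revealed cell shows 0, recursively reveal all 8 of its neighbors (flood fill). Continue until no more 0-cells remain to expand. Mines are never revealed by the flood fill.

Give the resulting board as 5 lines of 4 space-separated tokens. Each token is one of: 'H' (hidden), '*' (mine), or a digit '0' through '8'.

H H H H
H H H H
H 1 H H
H H H H
H H H H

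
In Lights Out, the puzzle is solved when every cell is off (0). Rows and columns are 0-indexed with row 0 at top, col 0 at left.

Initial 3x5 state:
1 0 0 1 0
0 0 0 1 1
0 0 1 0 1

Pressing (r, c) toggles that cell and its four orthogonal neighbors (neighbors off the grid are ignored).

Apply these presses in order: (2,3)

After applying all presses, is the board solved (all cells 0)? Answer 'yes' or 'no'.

After press 1 at (2,3):
1 0 0 1 0
0 0 0 0 1
0 0 0 1 0

Lights still on: 4

Answer: no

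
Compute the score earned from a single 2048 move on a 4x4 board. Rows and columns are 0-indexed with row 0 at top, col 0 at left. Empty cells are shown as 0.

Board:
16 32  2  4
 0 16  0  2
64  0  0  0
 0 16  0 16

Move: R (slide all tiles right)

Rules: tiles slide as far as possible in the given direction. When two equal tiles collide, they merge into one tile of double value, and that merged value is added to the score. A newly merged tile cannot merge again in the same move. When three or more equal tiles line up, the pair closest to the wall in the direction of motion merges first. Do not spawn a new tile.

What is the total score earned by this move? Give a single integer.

Answer: 32

Derivation:
Slide right:
row 0: [16, 32, 2, 4] -> [16, 32, 2, 4]  score +0 (running 0)
row 1: [0, 16, 0, 2] -> [0, 0, 16, 2]  score +0 (running 0)
row 2: [64, 0, 0, 0] -> [0, 0, 0, 64]  score +0 (running 0)
row 3: [0, 16, 0, 16] -> [0, 0, 0, 32]  score +32 (running 32)
Board after move:
16 32  2  4
 0  0 16  2
 0  0  0 64
 0  0  0 32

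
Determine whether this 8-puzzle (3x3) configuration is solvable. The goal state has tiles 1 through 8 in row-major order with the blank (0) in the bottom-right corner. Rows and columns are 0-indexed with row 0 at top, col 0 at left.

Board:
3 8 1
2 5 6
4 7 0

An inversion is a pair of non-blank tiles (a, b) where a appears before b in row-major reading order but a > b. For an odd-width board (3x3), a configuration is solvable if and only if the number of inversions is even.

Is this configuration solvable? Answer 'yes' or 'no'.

Answer: yes

Derivation:
Inversions (pairs i<j in row-major order where tile[i] > tile[j] > 0): 10
10 is even, so the puzzle is solvable.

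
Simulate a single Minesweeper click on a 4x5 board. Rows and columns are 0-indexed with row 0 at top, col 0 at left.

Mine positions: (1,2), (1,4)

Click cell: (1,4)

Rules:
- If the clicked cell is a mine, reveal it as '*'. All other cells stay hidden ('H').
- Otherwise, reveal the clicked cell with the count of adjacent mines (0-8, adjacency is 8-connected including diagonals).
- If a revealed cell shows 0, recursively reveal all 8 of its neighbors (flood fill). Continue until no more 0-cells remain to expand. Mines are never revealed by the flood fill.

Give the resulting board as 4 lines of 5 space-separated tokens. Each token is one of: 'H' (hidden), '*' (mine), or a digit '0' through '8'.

H H H H H
H H H H *
H H H H H
H H H H H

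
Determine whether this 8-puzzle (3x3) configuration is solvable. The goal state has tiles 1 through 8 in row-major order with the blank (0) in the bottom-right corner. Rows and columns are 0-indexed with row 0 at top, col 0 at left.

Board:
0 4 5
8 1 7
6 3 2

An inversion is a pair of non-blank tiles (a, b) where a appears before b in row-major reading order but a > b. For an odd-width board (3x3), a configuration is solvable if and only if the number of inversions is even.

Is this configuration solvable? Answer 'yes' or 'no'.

Inversions (pairs i<j in row-major order where tile[i] > tile[j] > 0): 17
17 is odd, so the puzzle is not solvable.

Answer: no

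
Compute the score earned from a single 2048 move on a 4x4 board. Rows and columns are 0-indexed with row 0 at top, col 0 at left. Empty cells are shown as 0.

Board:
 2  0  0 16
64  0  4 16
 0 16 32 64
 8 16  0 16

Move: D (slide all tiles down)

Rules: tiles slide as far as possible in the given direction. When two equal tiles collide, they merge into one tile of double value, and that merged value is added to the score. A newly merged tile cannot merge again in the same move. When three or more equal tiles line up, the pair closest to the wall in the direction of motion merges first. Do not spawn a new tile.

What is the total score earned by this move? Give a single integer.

Answer: 64

Derivation:
Slide down:
col 0: [2, 64, 0, 8] -> [0, 2, 64, 8]  score +0 (running 0)
col 1: [0, 0, 16, 16] -> [0, 0, 0, 32]  score +32 (running 32)
col 2: [0, 4, 32, 0] -> [0, 0, 4, 32]  score +0 (running 32)
col 3: [16, 16, 64, 16] -> [0, 32, 64, 16]  score +32 (running 64)
Board after move:
 0  0  0  0
 2  0  0 32
64  0  4 64
 8 32 32 16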